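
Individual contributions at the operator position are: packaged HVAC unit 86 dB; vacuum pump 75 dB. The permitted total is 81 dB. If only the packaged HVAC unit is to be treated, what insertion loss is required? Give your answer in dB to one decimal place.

6.3 dB

Everything except the packaged HVAC unit sums to 10^(75/10) = 3.162e+07 in linear terms, 75.00 dB.
To meet 81 dB overall, the treated packaged HVAC unit may contribute at most 10^(81/10) − 3.162e+07 = 9.427e+07, i.e. 79.74 dB.
Required insertion loss = 86 − 79.74 = 6.26 dB.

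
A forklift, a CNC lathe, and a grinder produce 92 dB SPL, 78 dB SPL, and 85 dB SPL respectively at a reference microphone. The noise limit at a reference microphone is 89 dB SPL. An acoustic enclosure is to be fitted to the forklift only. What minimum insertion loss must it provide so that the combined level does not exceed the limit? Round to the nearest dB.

Fixed contribution from the other sources: Σ 10^(L/10) = 10^(78/10) + 10^(85/10) = 3.793e+08 (85.79 dB SPL).
To meet 89 dB SPL overall, the treated forklift may contribute at most 10^(89/10) − 3.793e+08 = 4.150e+08, i.e. 86.18 dB SPL.
So the forklift must be reduced from 92 to 86.18 dB SPL: IL = 5.82 dB.

6 dB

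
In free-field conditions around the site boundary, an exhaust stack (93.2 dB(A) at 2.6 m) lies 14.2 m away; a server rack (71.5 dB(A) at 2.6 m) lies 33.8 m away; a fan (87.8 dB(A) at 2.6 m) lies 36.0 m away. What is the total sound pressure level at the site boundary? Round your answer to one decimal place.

78.6 dB(A)

First find each source's level at the receiver (point-source: −20·log₁₀(r/r_ref)), then combine on an intensity basis.
exhaust stack: 93.2 − 20·log₁₀(14.2/2.6) = 93.2 − 14.75 = 78.45 dB(A).
server rack: 71.5 − 20·log₁₀(33.8/2.6) = 71.5 − 22.28 = 49.22 dB(A).
fan: 87.8 − 20·log₁₀(36.0/2.6) = 87.8 − 22.83 = 64.97 dB(A).
Σ 10^(L/10) = 7.327e+07 → L_total = 10·log₁₀(7.327e+07) = 78.65 dB(A).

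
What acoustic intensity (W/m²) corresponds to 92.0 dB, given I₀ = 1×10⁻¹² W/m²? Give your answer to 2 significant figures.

0.0016 W/m²

L = 10·log₁₀(I/I₀) ⇒ I = I₀·10^(L/10) = 10⁻¹² × 10^9.20.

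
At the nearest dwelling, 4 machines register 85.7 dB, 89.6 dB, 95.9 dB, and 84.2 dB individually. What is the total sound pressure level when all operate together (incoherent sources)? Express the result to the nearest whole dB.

For uncorrelated sources the intensities add, so convert each level to linear form, sum, and take 10·log₁₀ of the total.
Σ 10^(L/10) = 10^(85.7/10) + 10^(89.6/10) + 10^(95.9/10) + 10^(84.2/10) = 5.437e+09.
L_total = 10·log₁₀(5.437e+09) = 97.35 dB.

97 dB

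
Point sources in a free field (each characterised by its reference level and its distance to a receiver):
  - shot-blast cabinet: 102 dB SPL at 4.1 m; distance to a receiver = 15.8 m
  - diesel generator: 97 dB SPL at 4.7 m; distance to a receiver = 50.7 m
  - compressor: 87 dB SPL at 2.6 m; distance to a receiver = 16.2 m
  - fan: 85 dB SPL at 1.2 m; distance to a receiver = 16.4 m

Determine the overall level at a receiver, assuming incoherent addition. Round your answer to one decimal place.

Apply inverse-square spreading to bring every level to the receiver, then sum 10^(L/10).
shot-blast cabinet: 102 − 20·log₁₀(15.8/4.1) = 102 − 11.72 = 90.28 dB SPL.
diesel generator: 97 − 20·log₁₀(50.7/4.7) = 97 − 20.66 = 76.34 dB SPL.
compressor: 87 − 20·log₁₀(16.2/2.6) = 87 − 15.89 = 71.11 dB SPL.
fan: 85 − 20·log₁₀(16.4/1.2) = 85 − 22.71 = 62.29 dB SPL.
Σ 10^(L/10) = 1.125e+09 → L_total = 10·log₁₀(1.125e+09) = 90.51 dB SPL.

90.5 dB SPL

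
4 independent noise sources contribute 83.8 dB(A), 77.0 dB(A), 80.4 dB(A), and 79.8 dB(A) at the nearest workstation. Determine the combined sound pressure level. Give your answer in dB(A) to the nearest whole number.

For uncorrelated sources the intensities add, so convert each level to linear form, sum, and take 10·log₁₀ of the total.
Σ 10^(L/10) = 10^(83.8/10) + 10^(77.0/10) + 10^(80.4/10) + 10^(79.8/10) = 4.951e+08.
L_total = 10·log₁₀(4.951e+08) = 86.95 dB(A).

87 dB(A)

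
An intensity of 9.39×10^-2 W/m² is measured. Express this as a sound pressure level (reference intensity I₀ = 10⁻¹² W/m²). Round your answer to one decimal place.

109.7 dB

I/I₀ = 9.39×10^-2/10⁻¹² = 9.39×10^10, and L = 10·log₁₀(I/I₀).
L = 10·(0.9727 + 10) = 109.73 dB.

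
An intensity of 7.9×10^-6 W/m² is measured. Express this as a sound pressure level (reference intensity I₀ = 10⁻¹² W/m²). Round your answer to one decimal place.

Dividing by I₀ shifts the exponent by 12: I/I₀ = 7.9×10^6.
L = 10·(0.8976 + 6) = 68.98 dB.

69.0 dB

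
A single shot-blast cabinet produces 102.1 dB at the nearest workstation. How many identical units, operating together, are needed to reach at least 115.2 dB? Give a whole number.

21

Need L₁ + 10·log₁₀ N ≥ 115.2, i.e. log₁₀ N ≥ 1.31.
N ≥ 10^(13.1/10) = 20.417, so N = 21.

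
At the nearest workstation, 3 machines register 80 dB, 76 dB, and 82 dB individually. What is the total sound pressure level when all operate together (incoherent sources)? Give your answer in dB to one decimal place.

84.7 dB

Incoherent sources combine by intensity addition: L_total = 10·log₁₀(Σ 10^(L_i/10)).
Σ 10^(L/10) = 10^(80/10) + 10^(76/10) + 10^(82/10) = 2.983e+08.
L_total = 10·log₁₀(2.983e+08) = 84.75 dB.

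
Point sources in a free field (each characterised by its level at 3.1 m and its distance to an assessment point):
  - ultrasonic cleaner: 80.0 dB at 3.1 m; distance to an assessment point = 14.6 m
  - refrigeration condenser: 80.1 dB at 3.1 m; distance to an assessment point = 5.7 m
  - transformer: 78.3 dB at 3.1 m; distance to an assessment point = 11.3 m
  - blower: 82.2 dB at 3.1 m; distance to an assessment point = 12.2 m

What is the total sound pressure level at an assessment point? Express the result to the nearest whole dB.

First find each source's level at the receiver (point-source: −20·log₁₀(r/r_ref)), then combine on an intensity basis.
ultrasonic cleaner: 80.0 − 20·log₁₀(14.6/3.1) = 80.0 − 13.46 = 66.54 dB.
refrigeration condenser: 80.1 − 20·log₁₀(5.7/3.1) = 80.1 − 5.29 = 74.81 dB.
transformer: 78.3 − 20·log₁₀(11.3/3.1) = 78.3 − 11.23 = 67.07 dB.
blower: 82.2 − 20·log₁₀(12.2/3.1) = 82.2 − 11.90 = 70.30 dB.
Σ 10^(L/10) = 5.058e+07 → L_total = 10·log₁₀(5.058e+07) = 77.04 dB.

77 dB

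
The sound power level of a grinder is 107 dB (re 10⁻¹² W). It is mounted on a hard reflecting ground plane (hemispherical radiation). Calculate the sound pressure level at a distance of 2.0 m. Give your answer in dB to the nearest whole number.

The power spreads over a hemisphere of area 2π·r², so L_p = L_w − 10·log₁₀(2π·r²).
2π·r² = 25.13 m², 10·log₁₀ of that is 14.002 dB.
L_p = 107 − 14.002 = 93.00 dB.

93 dB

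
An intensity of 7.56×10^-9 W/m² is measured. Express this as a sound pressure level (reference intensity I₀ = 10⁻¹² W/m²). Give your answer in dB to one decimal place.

38.8 dB

Dividing by I₀ shifts the exponent by 12: I/I₀ = 7.56×10^3.
L = 10·(0.8785 + 3) = 38.79 dB.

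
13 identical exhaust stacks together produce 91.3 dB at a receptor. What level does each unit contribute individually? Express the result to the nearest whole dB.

For N identical incoherent sources L_total = L₁ + 10·log₁₀ N, so L₁ = 91.3 − 10·log₁₀(13) = 91.3 − 11.139.

80 dB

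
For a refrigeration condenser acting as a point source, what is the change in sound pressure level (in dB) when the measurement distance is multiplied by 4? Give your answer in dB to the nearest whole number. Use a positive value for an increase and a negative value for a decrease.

-12 dB

With spherical spreading the level changes by −20·log₁₀(r₂/r₁).
ΔL = −20·log₁₀(4) = -12.04 dB.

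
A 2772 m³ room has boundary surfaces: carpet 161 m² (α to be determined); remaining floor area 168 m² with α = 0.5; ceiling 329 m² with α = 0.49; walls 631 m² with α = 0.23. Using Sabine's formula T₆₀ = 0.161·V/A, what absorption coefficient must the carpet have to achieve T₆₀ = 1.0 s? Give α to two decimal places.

0.35

From T₆₀ = 0.161·V/A, the target T₆₀ = 1.0 s needs A = 0.161·2772/1.0 = 446.29 m².
Absorption from the other surfaces = 168·0.5 + 329·0.49 + 631·0.23 = 390.34 m², so the carpet must supply 55.95 m² over 161 m².
α = 55.95/161 = 0.348.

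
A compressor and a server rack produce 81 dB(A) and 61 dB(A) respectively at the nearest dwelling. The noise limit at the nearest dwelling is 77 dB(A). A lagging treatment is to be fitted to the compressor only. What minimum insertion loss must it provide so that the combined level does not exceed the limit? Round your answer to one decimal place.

4.1 dB

Fixed contribution from the other source: Σ 10^(L/10) = 10^(61/10) = 1.259e+06 (61.00 dB(A)).
To meet 77 dB(A) overall, the treated compressor may contribute at most 10^(77/10) − 1.259e+06 = 4.886e+07, i.e. 76.89 dB(A).
So the compressor must be reduced from 81 to 76.89 dB(A): IL = 4.11 dB.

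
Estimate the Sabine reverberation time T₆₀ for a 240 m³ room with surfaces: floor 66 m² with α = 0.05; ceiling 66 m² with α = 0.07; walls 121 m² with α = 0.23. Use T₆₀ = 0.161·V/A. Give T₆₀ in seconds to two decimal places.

A = Σ Sᵢαᵢ = 66·0.05 + 66·0.07 + 121·0.23 = 35.75 m².
T₆₀ = 0.161·V/A = 0.161·240/35.75 = 1.081 s.

1.08 s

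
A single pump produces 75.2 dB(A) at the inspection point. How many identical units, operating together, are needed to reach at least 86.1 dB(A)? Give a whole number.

13

The shortfall is 86.1 − 75.2 = 10.9 dB, and N units add 10·log₁₀ N, so need 10·log₁₀ N ≥ 10.9.
N ≥ 10^(10.9/10) = 12.303, so N = 13.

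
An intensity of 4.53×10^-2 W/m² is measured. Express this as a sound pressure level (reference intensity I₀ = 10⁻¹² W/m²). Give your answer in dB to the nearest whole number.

Dividing by I₀ shifts the exponent by 12: I/I₀ = 4.53×10^10.
L = 10·(0.6561 + 10) = 106.56 dB.

107 dB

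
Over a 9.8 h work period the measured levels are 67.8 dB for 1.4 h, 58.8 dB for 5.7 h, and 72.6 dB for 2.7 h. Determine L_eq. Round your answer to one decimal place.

68.0 dB

The energy average is taken in the linear domain: L_eq = 10·log₁₀[(Σ tᵢ·10^(Lᵢ/10))/T], T = 9.8 h.
Σ tᵢ·10^(Lᵢ/10) = 1.4·10^(67.8/10) + 5.7·10^(58.8/10) + 2.7·10^(72.6/10) = 6.189e+07.
L_eq = 10·log₁₀(6.189e+07/9.8) = 68.00 dB.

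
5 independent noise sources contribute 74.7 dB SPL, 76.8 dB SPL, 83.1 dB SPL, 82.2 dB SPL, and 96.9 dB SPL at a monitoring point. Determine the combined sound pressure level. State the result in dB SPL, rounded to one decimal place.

For uncorrelated sources the intensities add, so convert each level to linear form, sum, and take 10·log₁₀ of the total.
Σ 10^(L/10) = 10^(74.7/10) + 10^(76.8/10) + 10^(83.1/10) + 10^(82.2/10) + 10^(96.9/10) = 5.345e+09.
L_total = 10·log₁₀(5.345e+09) = 97.28 dB SPL.

97.3 dB SPL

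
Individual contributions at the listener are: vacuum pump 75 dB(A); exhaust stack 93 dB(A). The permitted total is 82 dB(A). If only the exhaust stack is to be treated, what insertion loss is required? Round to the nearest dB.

12 dB

Everything except the exhaust stack sums to 10^(75/10) = 3.162e+07 in linear terms, 75.00 dB(A).
The limit corresponds to 10^(82/10) = 1.585e+08; subtracting the fixed part leaves 1.269e+08 for the exhaust stack, i.e. 81.03 dB(A).
Required insertion loss = 93 − 81.03 = 11.97 dB.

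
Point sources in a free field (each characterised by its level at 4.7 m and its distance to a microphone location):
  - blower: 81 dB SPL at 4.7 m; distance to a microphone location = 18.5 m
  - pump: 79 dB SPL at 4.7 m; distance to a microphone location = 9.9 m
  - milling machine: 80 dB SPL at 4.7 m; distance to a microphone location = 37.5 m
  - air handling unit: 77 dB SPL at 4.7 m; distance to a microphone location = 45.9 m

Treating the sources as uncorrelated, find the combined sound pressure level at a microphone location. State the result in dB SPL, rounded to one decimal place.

First find each source's level at the receiver (point-source: −20·log₁₀(r/r_ref)), then combine on an intensity basis.
blower: 81 − 20·log₁₀(18.5/4.7) = 81 − 11.90 = 69.10 dB SPL.
pump: 79 − 20·log₁₀(9.9/4.7) = 79 − 6.47 = 72.53 dB SPL.
milling machine: 80 − 20·log₁₀(37.5/4.7) = 80 − 18.04 = 61.96 dB SPL.
air handling unit: 77 − 20·log₁₀(45.9/4.7) = 77 − 19.79 = 57.21 dB SPL.
Σ 10^(L/10) = 2.812e+07 → L_total = 10·log₁₀(2.812e+07) = 74.49 dB SPL.

74.5 dB SPL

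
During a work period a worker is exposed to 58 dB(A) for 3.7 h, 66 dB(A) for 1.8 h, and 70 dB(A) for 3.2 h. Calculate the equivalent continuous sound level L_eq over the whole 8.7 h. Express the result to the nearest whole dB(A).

67 dB(A)

Weight each interval's intensity by its duration and average over T = 8.7 h:
Σ tᵢ·10^(Lᵢ/10) = 3.7·10^(58/10) + 1.8·10^(66/10) + 3.2·10^(70/10) = 4.150e+07.
L_eq = 10·log₁₀(4.150e+07/8.7) = 66.79 dB(A).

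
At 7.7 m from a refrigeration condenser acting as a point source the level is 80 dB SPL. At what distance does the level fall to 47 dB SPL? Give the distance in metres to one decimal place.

343.9 m

The 33.0 dB drop corresponds to a distance ratio of 10^(33.0/20) for a point source.
r₂ = 7.7·10^((80−47)/20) = 7.7·10^(33.0/20) = 343.95 m.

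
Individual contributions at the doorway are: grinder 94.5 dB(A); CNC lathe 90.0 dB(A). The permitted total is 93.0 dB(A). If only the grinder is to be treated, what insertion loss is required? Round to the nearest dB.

The untreated sources together contribute 10^(90.0/10) = 1.000e+09, i.e. 90.00 dB(A).
To meet 93.0 dB(A) overall, the treated grinder may contribute at most 10^(93.0/10) − 1.000e+09 = 9.953e+08, i.e. 89.98 dB(A).
So the grinder must be reduced from 94.5 to 89.98 dB(A): IL = 4.52 dB.

5 dB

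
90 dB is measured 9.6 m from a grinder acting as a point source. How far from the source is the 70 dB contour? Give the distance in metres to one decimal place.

96.0 m

For a point source L₁ − L₂ = 20·log₁₀(r₂/r₁), so r₂ = r₁·10^((L₁−L₂)/20).
r₂ = 9.6·10^((90−70)/20) = 9.6·10^(20.0/20) = 96.00 m.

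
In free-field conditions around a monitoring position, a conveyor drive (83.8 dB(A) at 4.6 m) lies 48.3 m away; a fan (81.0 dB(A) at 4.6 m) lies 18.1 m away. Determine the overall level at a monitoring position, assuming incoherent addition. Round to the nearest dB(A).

Apply inverse-square spreading to bring every level to the receiver, then sum 10^(L/10).
conveyor drive: 83.8 − 20·log₁₀(48.3/4.6) = 83.8 − 20.42 = 63.38 dB(A).
fan: 81.0 − 20·log₁₀(18.1/4.6) = 81.0 − 11.90 = 69.10 dB(A).
Σ 10^(L/10) = 1.031e+07 → L_total = 10·log₁₀(1.031e+07) = 70.13 dB(A).

70 dB(A)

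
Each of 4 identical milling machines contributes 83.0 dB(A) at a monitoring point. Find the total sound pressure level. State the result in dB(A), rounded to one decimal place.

L_total = L₁ + 10·log₁₀ N for N identical incoherent sources.
L_total = 83.0 + 10·log₁₀(4) = 83.0 + 6.021 = 89.02 dB(A).

89.0 dB(A)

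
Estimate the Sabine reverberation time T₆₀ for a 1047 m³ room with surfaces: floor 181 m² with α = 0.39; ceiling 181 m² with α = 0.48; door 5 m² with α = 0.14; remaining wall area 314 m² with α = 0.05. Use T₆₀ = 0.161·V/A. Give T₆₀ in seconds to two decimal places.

Summing Sᵢαᵢ: 181·0.39 + 181·0.48 + 5·0.14 + 314·0.05 = 173.87 m².
T₆₀ = 0.161 × 1047 / 173.87 = 0.970 s.

0.97 s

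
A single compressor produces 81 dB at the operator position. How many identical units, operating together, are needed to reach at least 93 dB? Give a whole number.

Need L₁ + 10·log₁₀ N ≥ 93, i.e. log₁₀ N ≥ 1.20.
N ≥ 10^(12.0/10) = 15.849, so N = 16.

16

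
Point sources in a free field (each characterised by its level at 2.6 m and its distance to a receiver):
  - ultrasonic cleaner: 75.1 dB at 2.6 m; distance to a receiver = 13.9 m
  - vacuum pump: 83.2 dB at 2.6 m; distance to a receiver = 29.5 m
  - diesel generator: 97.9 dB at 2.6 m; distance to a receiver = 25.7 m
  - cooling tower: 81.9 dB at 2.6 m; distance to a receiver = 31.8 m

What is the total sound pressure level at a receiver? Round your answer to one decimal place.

Apply inverse-square spreading to bring every level to the receiver, then sum 10^(L/10).
ultrasonic cleaner: 75.1 − 20·log₁₀(13.9/2.6) = 75.1 − 14.56 = 60.54 dB.
vacuum pump: 83.2 − 20·log₁₀(29.5/2.6) = 83.2 − 21.10 = 62.10 dB.
diesel generator: 97.9 − 20·log₁₀(25.7/2.6) = 97.9 − 19.90 = 78.00 dB.
cooling tower: 81.9 − 20·log₁₀(31.8/2.6) = 81.9 − 21.75 = 60.15 dB.
Σ 10^(L/10) = 6.690e+07 → L_total = 10·log₁₀(6.690e+07) = 78.25 dB.

78.3 dB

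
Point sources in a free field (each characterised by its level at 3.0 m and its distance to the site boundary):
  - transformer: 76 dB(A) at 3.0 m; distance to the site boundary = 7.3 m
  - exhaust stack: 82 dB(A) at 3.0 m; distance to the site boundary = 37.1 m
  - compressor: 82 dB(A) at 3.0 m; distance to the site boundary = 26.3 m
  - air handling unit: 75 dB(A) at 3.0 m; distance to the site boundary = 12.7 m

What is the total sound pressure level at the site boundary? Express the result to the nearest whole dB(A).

Apply inverse-square spreading to bring every level to the receiver, then sum 10^(L/10).
transformer: 76 − 20·log₁₀(7.3/3.0) = 76 − 7.72 = 68.28 dB(A).
exhaust stack: 82 − 20·log₁₀(37.1/3.0) = 82 − 21.85 = 60.15 dB(A).
compressor: 82 − 20·log₁₀(26.3/3.0) = 82 − 18.86 = 63.14 dB(A).
air handling unit: 75 − 20·log₁₀(12.7/3.0) = 75 − 12.53 = 62.47 dB(A).
Σ 10^(L/10) = 1.159e+07 → L_total = 10·log₁₀(1.159e+07) = 70.64 dB(A).

71 dB(A)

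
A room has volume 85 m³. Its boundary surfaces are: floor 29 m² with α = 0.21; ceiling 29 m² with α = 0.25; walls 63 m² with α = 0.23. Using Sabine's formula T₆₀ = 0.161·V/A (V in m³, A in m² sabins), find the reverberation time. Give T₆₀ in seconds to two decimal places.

Summing Sᵢαᵢ: 29·0.21 + 29·0.25 + 63·0.23 = 27.83 m².
T₆₀ = 0.161·V/A = 0.161·85/27.83 = 0.492 s.

0.49 s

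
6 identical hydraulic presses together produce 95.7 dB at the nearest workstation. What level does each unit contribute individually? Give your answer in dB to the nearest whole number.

6 equal contributions raise the level by 10·log₁₀ 6 = 7.782 dB, so each unit alone gives 95.7 − 7.782.

88 dB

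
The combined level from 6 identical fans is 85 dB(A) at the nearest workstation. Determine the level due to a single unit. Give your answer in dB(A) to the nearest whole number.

Dividing the total intensity by 6 lowers the level by 10·log₁₀ 6 = 7.782 dB: L₁ = 85 − 7.782.

77 dB(A)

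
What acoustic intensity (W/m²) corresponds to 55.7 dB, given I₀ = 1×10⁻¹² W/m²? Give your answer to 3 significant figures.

3.72e-07 W/m²

I/I₀ = 10^(55.7/10) = 3.715e+05, so I = 3.715e+05 × 10⁻¹² W/m².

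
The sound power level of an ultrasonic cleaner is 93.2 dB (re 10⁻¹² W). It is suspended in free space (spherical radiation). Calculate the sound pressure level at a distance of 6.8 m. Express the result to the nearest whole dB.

66 dB

Free-field spherical radiation: L_p = L_w − 10·log₁₀(4π·r²), r = 6.8 m.
4π·r² = 581.1 m², 10·log₁₀ of that is 27.642 dB.
L_p = 93.2 − 27.642 = 65.56 dB.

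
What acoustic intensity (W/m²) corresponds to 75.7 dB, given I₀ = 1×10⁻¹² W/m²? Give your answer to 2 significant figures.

3.7e-05 W/m²

I = I₀·10^(L/10) = 10⁻¹² × 10^(75.7/10) = 10^(-4.430).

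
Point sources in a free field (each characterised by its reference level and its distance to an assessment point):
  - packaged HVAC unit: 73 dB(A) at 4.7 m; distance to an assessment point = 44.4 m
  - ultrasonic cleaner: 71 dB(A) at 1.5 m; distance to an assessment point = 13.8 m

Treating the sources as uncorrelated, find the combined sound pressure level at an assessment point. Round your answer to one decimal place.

Apply inverse-square spreading to bring every level to the receiver, then sum 10^(L/10).
packaged HVAC unit: 73 − 20·log₁₀(44.4/4.7) = 73 − 19.51 = 53.49 dB(A).
ultrasonic cleaner: 71 − 20·log₁₀(13.8/1.5) = 71 − 19.28 = 51.72 dB(A).
Σ 10^(L/10) = 3.723e+05 → L_total = 10·log₁₀(3.723e+05) = 55.71 dB(A).

55.7 dB(A)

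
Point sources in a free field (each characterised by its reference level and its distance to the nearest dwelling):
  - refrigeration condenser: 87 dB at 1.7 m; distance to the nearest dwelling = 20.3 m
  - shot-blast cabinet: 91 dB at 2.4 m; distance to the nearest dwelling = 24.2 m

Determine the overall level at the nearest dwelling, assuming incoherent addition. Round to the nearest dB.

Propagate each source to the receiver with L = L_ref − 20·log₁₀(r/r_ref), then add intensities.
refrigeration condenser: 87 − 20·log₁₀(20.3/1.7) = 87 − 21.54 = 65.46 dB.
shot-blast cabinet: 91 − 20·log₁₀(24.2/2.4) = 91 − 20.07 = 70.93 dB.
Σ 10^(L/10) = 1.590e+07 → L_total = 10·log₁₀(1.590e+07) = 72.01 dB.

72 dB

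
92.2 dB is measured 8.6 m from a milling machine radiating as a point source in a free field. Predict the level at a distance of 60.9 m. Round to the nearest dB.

Spherical spreading from a point source gives a 20·log₁₀(r₂/r₁) drop.
L₂ = 92.2 − 20·log₁₀(60.9/8.6) = 92.2 − 17.002 = 75.20 dB.

75 dB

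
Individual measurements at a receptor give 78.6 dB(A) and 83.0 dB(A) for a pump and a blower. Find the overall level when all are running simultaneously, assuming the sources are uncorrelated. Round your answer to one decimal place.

84.3 dB(A)

For uncorrelated sources the intensities add, so convert each level to linear form, sum, and take 10·log₁₀ of the total.
Σ 10^(L/10) = 10^(78.6/10) + 10^(83.0/10) = 2.720e+08.
L_total = 10·log₁₀(2.720e+08) = 84.35 dB(A).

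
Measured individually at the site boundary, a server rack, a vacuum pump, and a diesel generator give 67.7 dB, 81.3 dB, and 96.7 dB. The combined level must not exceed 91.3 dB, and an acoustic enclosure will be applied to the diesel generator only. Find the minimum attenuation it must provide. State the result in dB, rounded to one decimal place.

The untreated sources together contribute 10^(67.7/10) + 10^(81.3/10) = 1.408e+08, i.e. 81.49 dB.
The limit corresponds to 10^(91.3/10) = 1.349e+09; subtracting the fixed part leaves 1.208e+09 for the diesel generator, i.e. 90.82 dB.
So the diesel generator must be reduced from 96.7 to 90.82 dB: IL = 5.88 dB.

5.9 dB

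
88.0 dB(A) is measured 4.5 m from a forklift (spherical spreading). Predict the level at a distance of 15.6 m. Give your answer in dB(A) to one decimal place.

Point-source attenuation: ΔL = 20·log₁₀(r₂/r₁) = 20·log₁₀(15.6/4.5) = 10.798 dB.
L₂ = 88.0 − 20·log₁₀(15.6/4.5) = 88.0 − 10.798 = 77.20 dB(A).

77.2 dB(A)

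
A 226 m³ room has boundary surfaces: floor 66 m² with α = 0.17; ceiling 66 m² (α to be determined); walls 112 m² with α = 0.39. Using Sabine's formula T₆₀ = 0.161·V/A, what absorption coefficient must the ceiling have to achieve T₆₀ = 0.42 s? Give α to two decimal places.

0.48

From T₆₀ = 0.161·V/A, the target T₆₀ = 0.42 s needs A = 0.161·226/0.42 = 86.63 m².
Absorption from the other surfaces = 66·0.17 + 112·0.39 = 54.90 m², so the ceiling must supply 31.73 m² over 66 m².
α = 31.73/66 = 0.481.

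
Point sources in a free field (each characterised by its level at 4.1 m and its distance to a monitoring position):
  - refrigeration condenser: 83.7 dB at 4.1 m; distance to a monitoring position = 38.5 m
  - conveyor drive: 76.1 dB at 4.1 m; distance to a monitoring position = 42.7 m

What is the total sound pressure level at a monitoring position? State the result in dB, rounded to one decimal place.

64.8 dB

Apply inverse-square spreading to bring every level to the receiver, then sum 10^(L/10).
refrigeration condenser: 83.7 − 20·log₁₀(38.5/4.1) = 83.7 − 19.45 = 64.25 dB.
conveyor drive: 76.1 − 20·log₁₀(42.7/4.1) = 76.1 − 20.35 = 55.75 dB.
Σ 10^(L/10) = 3.034e+06 → L_total = 10·log₁₀(3.034e+06) = 64.82 dB.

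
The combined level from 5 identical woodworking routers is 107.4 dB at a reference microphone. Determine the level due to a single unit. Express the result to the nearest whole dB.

100 dB

Dividing the total intensity by 5 lowers the level by 10·log₁₀ 5 = 6.990 dB: L₁ = 107.4 − 6.990.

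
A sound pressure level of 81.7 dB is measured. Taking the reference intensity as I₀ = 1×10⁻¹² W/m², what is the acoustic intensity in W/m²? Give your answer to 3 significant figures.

I/I₀ = 10^(81.7/10) = 1.479e+08, so I = 1.479e+08 × 10⁻¹² W/m².

0.000148 W/m²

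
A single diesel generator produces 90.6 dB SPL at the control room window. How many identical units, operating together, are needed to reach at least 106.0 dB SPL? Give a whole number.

35

Need L₁ + 10·log₁₀ N ≥ 106.0, i.e. log₁₀ N ≥ 1.54.
N ≥ 10^(15.4/10) = 34.674, so N = 35.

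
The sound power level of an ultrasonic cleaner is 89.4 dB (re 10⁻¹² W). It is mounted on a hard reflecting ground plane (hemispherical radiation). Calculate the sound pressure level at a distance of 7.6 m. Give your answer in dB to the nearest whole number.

Free-field hemispherical radiation: L_p = L_w − 10·log₁₀(2π·r²), r = 7.6 m.
2π·r² = 362.9 m², 10·log₁₀ of that is 25.598 dB.
L_p = 89.4 − 25.598 = 63.80 dB.

64 dB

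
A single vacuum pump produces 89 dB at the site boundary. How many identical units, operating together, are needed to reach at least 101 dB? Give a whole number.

16

N identical sources give L₁ + 10·log₁₀ N, so require 10·log₁₀ N ≥ 101 − 89 = 12.0 dB.
N ≥ 10^(12.0/10) = 15.849, so N = 16.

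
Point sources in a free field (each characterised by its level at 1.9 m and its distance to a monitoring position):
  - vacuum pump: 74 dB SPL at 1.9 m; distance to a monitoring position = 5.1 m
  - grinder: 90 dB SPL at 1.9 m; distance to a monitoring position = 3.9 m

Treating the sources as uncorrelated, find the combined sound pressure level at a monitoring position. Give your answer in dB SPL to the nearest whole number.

84 dB SPL

First find each source's level at the receiver (point-source: −20·log₁₀(r/r_ref)), then combine on an intensity basis.
vacuum pump: 74 − 20·log₁₀(5.1/1.9) = 74 − 8.58 = 65.42 dB SPL.
grinder: 90 − 20·log₁₀(3.9/1.9) = 90 − 6.25 = 83.75 dB SPL.
Σ 10^(L/10) = 2.408e+08 → L_total = 10·log₁₀(2.408e+08) = 83.82 dB SPL.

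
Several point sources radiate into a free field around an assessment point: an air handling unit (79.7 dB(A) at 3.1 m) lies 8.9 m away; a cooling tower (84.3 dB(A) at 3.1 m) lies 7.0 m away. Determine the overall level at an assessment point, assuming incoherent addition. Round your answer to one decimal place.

78.1 dB(A)

First find each source's level at the receiver (point-source: −20·log₁₀(r/r_ref)), then combine on an intensity basis.
air handling unit: 79.7 − 20·log₁₀(8.9/3.1) = 79.7 − 9.16 = 70.54 dB(A).
cooling tower: 84.3 − 20·log₁₀(7.0/3.1) = 84.3 − 7.07 = 77.23 dB(A).
Σ 10^(L/10) = 6.411e+07 → L_total = 10·log₁₀(6.411e+07) = 78.07 dB(A).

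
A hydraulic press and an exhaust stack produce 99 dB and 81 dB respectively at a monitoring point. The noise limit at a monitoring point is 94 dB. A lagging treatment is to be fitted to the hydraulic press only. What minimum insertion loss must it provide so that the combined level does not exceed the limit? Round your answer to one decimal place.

5.2 dB

Fixed contribution from the other source: Σ 10^(L/10) = 10^(81/10) = 1.259e+08 (81.00 dB).
The limit corresponds to 10^(94/10) = 2.512e+09; subtracting the fixed part leaves 2.386e+09 for the hydraulic press, i.e. 93.78 dB.
Required insertion loss = 99 − 93.78 = 5.22 dB.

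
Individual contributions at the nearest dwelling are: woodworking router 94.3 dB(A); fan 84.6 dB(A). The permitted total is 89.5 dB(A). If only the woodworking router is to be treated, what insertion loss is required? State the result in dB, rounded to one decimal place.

The untreated sources together contribute 10^(84.6/10) = 2.884e+08, i.e. 84.60 dB(A).
The limit corresponds to 10^(89.5/10) = 8.913e+08; subtracting the fixed part leaves 6.028e+08 for the woodworking router, i.e. 87.80 dB(A).
Required insertion loss = 94.3 − 87.80 = 6.50 dB.

6.5 dB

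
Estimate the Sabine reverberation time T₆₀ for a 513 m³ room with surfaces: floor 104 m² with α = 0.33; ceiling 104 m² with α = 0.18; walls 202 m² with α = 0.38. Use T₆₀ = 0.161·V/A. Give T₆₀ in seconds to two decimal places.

0.64 s

A = Σ Sᵢαᵢ = 104·0.33 + 104·0.18 + 202·0.38 = 129.80 m².
T₆₀ = 0.161 × 513 / 129.80 = 0.636 s.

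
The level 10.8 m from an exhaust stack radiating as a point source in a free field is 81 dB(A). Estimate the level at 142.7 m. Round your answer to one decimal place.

58.6 dB(A)

Spherical spreading from a point source gives a 20·log₁₀(r₂/r₁) drop.
L₂ = 81 − 20·log₁₀(142.7/10.8) = 81 − 22.420 = 58.58 dB(A).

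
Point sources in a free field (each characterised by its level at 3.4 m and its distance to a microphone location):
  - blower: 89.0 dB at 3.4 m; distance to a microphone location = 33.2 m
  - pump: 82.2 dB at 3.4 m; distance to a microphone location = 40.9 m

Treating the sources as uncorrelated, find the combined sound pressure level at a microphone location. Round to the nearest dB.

Apply inverse-square spreading to bring every level to the receiver, then sum 10^(L/10).
blower: 89.0 − 20·log₁₀(33.2/3.4) = 89.0 − 19.79 = 69.21 dB.
pump: 82.2 − 20·log₁₀(40.9/3.4) = 82.2 − 21.60 = 60.60 dB.
Σ 10^(L/10) = 9.478e+06 → L_total = 10·log₁₀(9.478e+06) = 69.77 dB.

70 dB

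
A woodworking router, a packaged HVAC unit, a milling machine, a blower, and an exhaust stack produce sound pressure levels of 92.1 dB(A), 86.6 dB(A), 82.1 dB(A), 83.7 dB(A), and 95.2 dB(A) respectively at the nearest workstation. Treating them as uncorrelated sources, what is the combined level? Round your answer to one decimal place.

Incoherent sources combine by intensity addition: L_total = 10·log₁₀(Σ 10^(L_i/10)).
Σ 10^(L/10) = 10^(92.1/10) + 10^(86.6/10) + 10^(82.1/10) + 10^(83.7/10) + 10^(95.2/10) = 5.787e+09.
L_total = 10·log₁₀(5.787e+09) = 97.62 dB(A).

97.6 dB(A)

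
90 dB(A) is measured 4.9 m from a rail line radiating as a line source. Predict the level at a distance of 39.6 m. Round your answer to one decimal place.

For a line source, L₂ = L₁ − 10·log₁₀(r₂/r₁).
L₂ = 90 − 10·log₁₀(39.6/4.9) = 90 − 9.075 = 80.93 dB(A).

80.9 dB(A)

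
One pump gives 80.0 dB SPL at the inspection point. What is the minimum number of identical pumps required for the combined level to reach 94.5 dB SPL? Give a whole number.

The shortfall is 94.5 − 80.0 = 14.5 dB, and N units add 10·log₁₀ N, so need 10·log₁₀ N ≥ 14.5.
N ≥ 10^(14.5/10) = 28.184, so N = 29.

29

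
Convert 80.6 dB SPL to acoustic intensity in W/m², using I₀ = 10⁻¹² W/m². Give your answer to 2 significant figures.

0.00011 W/m²

L = 10·log₁₀(I/I₀) ⇒ I = I₀·10^(L/10) = 10⁻¹² × 10^8.06.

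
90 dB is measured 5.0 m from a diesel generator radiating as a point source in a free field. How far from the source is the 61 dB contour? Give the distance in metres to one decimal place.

140.9 m

Point-source spreading drops the level by 20·log₁₀(r₂/r₁); inverting, r₂/r₁ = 10^(ΔL/20).
r₂ = 5.0·10^((90−61)/20) = 5.0·10^(29.0/20) = 140.92 m.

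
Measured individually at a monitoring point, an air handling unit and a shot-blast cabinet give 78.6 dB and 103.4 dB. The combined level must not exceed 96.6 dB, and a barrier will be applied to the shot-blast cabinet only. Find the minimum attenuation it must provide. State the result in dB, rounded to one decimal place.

6.9 dB

The untreated sources together contribute 10^(78.6/10) = 7.244e+07, i.e. 78.60 dB.
The limit corresponds to 10^(96.6/10) = 4.571e+09; subtracting the fixed part leaves 4.498e+09 for the shot-blast cabinet, i.e. 96.53 dB.
Required insertion loss = 103.4 − 96.53 = 6.87 dB.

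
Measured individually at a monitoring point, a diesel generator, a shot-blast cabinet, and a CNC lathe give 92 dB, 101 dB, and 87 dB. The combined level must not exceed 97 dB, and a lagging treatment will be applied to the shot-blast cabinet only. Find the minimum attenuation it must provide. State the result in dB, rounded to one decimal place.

6.3 dB

The untreated sources together contribute 10^(92/10) + 10^(87/10) = 2.086e+09, i.e. 93.19 dB.
To meet 97 dB overall, the treated shot-blast cabinet may contribute at most 10^(97/10) − 2.086e+09 = 2.926e+09, i.e. 94.66 dB.
Required insertion loss = 101 − 94.66 = 6.34 dB.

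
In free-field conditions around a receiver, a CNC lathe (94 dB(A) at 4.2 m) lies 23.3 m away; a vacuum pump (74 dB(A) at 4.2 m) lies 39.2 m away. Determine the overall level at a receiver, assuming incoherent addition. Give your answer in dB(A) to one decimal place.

79.1 dB(A)

First find each source's level at the receiver (point-source: −20·log₁₀(r/r_ref)), then combine on an intensity basis.
CNC lathe: 94 − 20·log₁₀(23.3/4.2) = 94 − 14.88 = 79.12 dB(A).
vacuum pump: 74 − 20·log₁₀(39.2/4.2) = 74 − 19.40 = 54.60 dB(A).
Σ 10^(L/10) = 8.191e+07 → L_total = 10·log₁₀(8.191e+07) = 79.13 dB(A).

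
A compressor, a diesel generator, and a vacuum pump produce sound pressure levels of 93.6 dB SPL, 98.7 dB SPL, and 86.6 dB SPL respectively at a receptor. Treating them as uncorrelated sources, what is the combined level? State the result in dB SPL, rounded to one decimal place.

100.1 dB SPL

Incoherent sources combine by intensity addition: L_total = 10·log₁₀(Σ 10^(L_i/10)).
Σ 10^(L/10) = 10^(93.6/10) + 10^(98.7/10) + 10^(86.6/10) = 1.016e+10.
L_total = 10·log₁₀(1.016e+10) = 100.07 dB SPL.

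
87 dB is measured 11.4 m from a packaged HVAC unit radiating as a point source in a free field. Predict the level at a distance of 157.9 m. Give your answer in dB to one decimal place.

Point-source attenuation: ΔL = 20·log₁₀(r₂/r₁) = 20·log₁₀(157.9/11.4) = 22.830 dB.
L₂ = 87 − 20·log₁₀(157.9/11.4) = 87 − 22.830 = 64.17 dB.

64.2 dB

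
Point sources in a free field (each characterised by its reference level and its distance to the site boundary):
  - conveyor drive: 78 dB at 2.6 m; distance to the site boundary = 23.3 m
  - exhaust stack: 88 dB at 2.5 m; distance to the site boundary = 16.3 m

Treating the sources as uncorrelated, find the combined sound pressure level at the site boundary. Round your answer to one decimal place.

First find each source's level at the receiver (point-source: −20·log₁₀(r/r_ref)), then combine on an intensity basis.
conveyor drive: 78 − 20·log₁₀(23.3/2.6) = 78 − 19.05 = 58.95 dB.
exhaust stack: 88 − 20·log₁₀(16.3/2.5) = 88 − 16.28 = 71.72 dB.
Σ 10^(L/10) = 1.563e+07 → L_total = 10·log₁₀(1.563e+07) = 71.94 dB.

71.9 dB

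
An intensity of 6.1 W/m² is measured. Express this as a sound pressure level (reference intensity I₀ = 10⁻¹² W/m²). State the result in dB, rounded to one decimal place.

127.9 dB

Dividing by I₀ shifts the exponent by 12: I/I₀ = 6.1×10^12.
L = 10·(0.7853 + 12) = 127.85 dB.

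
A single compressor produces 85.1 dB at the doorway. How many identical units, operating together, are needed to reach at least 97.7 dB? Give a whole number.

The shortfall is 97.7 − 85.1 = 12.6 dB, and N units add 10·log₁₀ N, so need 10·log₁₀ N ≥ 12.6.
N ≥ 10^(12.6/10) = 18.197, so N = 19.

19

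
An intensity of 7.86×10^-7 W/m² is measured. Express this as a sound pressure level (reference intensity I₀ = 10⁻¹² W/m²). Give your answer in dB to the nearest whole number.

59 dB

Dividing by I₀ shifts the exponent by 12: I/I₀ = 7.86×10^5.
L = 10·(0.8954 + 5) = 58.95 dB.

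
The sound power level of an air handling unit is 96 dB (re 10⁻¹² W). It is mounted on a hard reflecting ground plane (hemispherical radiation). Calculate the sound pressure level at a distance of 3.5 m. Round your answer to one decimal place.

Free-field hemispherical radiation: L_p = L_w − 10·log₁₀(2π·r²), r = 3.5 m.
2π·r² = 76.97 m², 10·log₁₀ of that is 18.863 dB.
L_p = 96 − 18.863 = 77.14 dB.

77.1 dB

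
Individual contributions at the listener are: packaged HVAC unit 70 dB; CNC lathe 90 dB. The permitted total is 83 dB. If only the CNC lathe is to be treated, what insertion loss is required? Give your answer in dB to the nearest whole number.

The untreated sources together contribute 10^(70/10) = 1.000e+07, i.e. 70.00 dB.
The limit corresponds to 10^(83/10) = 1.995e+08; subtracting the fixed part leaves 1.895e+08 for the CNC lathe, i.e. 82.78 dB.
Required insertion loss = 90 − 82.78 = 7.22 dB.

7 dB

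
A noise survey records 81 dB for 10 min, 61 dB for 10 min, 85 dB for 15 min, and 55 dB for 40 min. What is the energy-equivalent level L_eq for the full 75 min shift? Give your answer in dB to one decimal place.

Weight each interval's intensity by its duration and average over T = 75 min:
Σ tᵢ·10^(Lᵢ/10) = 10·10^(81/10) + 10·10^(61/10) + 15·10^(85/10) + 40·10^(55/10) = 6.028e+09.
L_eq = 10·log₁₀(6.028e+09/75) = 79.05 dB.

79.1 dB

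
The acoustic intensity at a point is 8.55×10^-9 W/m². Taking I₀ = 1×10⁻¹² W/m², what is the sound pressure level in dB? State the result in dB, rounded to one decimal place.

L = 10·log₁₀(I/I₀) = 10·log₁₀(8.55×10^-9/10⁻¹²) = 10·log₁₀(8.55×10^3).
L = 10·(0.9320 + 3) = 39.32 dB.

39.3 dB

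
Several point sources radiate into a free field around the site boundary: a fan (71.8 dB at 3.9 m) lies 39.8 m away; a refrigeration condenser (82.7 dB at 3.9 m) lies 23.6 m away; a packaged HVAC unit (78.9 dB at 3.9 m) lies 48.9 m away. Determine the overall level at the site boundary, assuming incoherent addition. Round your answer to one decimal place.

67.6 dB

Apply inverse-square spreading to bring every level to the receiver, then sum 10^(L/10).
fan: 71.8 − 20·log₁₀(39.8/3.9) = 71.8 − 20.18 = 51.62 dB.
refrigeration condenser: 82.7 − 20·log₁₀(23.6/3.9) = 82.7 − 15.64 = 67.06 dB.
packaged HVAC unit: 78.9 − 20·log₁₀(48.9/3.9) = 78.9 − 21.96 = 56.94 dB.
Σ 10^(L/10) = 5.724e+06 → L_total = 10·log₁₀(5.724e+06) = 67.58 dB.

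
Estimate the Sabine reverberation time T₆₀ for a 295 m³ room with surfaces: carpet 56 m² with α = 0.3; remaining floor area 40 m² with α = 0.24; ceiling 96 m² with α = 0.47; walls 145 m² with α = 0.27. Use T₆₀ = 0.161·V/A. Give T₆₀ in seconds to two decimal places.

0.43 s

A = Σ Sᵢαᵢ = 56·0.3 + 40·0.24 + 96·0.47 + 145·0.27 = 110.67 m².
T₆₀ = 0.161·V/A = 0.161·295/110.67 = 0.429 s.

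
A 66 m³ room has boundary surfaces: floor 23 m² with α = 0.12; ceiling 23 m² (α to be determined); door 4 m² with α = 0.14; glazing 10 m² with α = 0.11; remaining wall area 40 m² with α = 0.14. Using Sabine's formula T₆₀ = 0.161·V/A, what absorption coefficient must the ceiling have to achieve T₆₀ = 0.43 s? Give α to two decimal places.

0.64

From T₆₀ = 0.161·V/A, the target T₆₀ = 0.43 s needs A = 0.161·66/0.43 = 24.71 m².
Absorption from the other surfaces = 23·0.12 + 4·0.14 + 10·0.11 + 40·0.14 = 10.02 m², so the ceiling must supply 14.69 m² over 23 m².
α = 14.69/23 = 0.639.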